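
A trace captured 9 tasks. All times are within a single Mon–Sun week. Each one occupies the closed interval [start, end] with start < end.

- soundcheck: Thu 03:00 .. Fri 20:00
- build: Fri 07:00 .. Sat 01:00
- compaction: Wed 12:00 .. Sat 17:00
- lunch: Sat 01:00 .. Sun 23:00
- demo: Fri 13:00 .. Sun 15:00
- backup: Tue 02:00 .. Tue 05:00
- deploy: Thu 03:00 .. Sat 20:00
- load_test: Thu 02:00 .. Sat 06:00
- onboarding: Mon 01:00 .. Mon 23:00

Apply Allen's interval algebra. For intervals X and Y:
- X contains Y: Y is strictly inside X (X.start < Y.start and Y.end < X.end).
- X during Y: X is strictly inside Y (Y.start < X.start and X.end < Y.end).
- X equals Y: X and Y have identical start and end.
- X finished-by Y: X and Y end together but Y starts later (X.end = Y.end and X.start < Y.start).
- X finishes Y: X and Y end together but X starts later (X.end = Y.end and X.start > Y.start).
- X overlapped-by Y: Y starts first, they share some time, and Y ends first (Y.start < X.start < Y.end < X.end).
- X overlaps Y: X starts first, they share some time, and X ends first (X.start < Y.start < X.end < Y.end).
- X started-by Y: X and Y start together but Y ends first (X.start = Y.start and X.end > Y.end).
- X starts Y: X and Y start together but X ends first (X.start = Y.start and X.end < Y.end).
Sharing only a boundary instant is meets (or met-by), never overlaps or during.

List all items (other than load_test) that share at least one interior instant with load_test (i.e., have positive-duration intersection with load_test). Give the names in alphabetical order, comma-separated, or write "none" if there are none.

build, compaction, demo, deploy, lunch, soundcheck

Target load_test = [Thu 02:00, Sat 06:00].
backup [Tue 02:00, Tue 05:00] → before → no.
build [Fri 07:00, Sat 01:00] → during → yes.
compaction [Wed 12:00, Sat 17:00] → contains → yes.
demo [Fri 13:00, Sun 15:00] → overlapped-by → yes.
deploy [Thu 03:00, Sat 20:00] → overlapped-by → yes.
lunch [Sat 01:00, Sun 23:00] → overlapped-by → yes.
onboarding [Mon 01:00, Mon 23:00] → before → no.
soundcheck [Thu 03:00, Fri 20:00] → during → yes.
Result: build, compaction, demo, deploy, lunch, soundcheck.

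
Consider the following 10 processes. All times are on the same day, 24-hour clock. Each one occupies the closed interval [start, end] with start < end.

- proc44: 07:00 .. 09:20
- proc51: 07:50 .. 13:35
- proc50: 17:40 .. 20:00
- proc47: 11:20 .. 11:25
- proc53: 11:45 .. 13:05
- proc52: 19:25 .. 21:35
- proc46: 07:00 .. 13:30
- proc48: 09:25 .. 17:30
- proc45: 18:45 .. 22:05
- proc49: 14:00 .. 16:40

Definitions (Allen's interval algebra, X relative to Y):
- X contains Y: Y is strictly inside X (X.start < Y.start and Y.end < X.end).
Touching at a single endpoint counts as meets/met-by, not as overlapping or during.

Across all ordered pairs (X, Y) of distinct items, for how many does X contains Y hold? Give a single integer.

8

Checking all 90 ordered pairs for relation 'contains'; matching pairs in alphabetical order:
(proc45, proc52): proc45 contains proc52 ✓
(proc46, proc47): proc46 contains proc47 ✓
(proc46, proc53): proc46 contains proc53 ✓
(proc48, proc47): proc48 contains proc47 ✓
(proc48, proc49): proc48 contains proc49 ✓
(proc48, proc53): proc48 contains proc53 ✓
(proc51, proc47): proc51 contains proc47 ✓
(proc51, proc53): proc51 contains proc53 ✓
Count: 8.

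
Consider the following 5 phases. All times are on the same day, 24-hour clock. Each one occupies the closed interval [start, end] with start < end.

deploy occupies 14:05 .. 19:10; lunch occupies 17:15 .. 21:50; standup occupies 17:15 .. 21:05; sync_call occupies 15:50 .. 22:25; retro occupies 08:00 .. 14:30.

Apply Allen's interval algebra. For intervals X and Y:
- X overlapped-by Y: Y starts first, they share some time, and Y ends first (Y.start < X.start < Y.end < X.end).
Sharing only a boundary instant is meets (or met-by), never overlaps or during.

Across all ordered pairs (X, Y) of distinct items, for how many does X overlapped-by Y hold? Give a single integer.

4

Checking all 20 ordered pairs for relation 'overlapped-by'; matching pairs in alphabetical order:
(deploy, retro): deploy overlapped-by retro ✓
(lunch, deploy): lunch overlapped-by deploy ✓
(standup, deploy): standup overlapped-by deploy ✓
(sync_call, deploy): sync_call overlapped-by deploy ✓
Count: 4.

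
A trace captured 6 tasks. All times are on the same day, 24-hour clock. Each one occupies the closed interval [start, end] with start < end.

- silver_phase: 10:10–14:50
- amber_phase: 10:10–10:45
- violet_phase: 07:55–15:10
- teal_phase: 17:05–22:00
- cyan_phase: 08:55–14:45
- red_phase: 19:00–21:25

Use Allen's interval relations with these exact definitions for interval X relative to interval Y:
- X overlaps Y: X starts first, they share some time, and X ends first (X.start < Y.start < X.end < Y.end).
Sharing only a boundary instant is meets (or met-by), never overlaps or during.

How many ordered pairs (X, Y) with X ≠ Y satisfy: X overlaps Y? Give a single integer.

Checking all 30 ordered pairs for relation 'overlaps'; matching pairs in alphabetical order:
(cyan_phase, silver_phase): cyan_phase overlaps silver_phase ✓
Count: 1.

1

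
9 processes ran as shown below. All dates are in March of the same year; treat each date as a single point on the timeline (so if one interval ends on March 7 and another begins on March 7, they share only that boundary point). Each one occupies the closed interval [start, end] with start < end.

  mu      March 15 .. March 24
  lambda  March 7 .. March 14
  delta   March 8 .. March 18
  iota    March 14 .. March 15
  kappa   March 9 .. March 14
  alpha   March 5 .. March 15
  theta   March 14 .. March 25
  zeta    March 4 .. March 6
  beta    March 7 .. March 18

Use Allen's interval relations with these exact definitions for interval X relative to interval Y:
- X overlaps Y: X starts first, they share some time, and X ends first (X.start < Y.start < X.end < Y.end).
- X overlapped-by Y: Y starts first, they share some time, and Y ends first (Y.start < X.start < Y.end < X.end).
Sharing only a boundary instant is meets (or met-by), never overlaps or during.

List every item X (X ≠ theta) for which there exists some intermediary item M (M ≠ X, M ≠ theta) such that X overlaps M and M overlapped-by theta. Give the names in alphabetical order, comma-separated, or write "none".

none

Target theta = [March 14, March 25].
Intermediaries M with M overlapped-by theta: none.
Union: none.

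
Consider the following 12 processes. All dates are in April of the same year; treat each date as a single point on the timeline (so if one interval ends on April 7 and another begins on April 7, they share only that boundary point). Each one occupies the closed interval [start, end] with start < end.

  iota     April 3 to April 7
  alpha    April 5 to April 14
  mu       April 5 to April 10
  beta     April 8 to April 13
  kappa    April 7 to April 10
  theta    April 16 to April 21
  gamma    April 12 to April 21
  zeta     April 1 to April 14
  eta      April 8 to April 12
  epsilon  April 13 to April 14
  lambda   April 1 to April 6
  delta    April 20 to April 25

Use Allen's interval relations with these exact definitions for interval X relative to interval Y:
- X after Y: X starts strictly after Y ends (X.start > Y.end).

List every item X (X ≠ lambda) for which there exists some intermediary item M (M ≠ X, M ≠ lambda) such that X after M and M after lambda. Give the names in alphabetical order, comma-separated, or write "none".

delta, epsilon, gamma, theta

Target lambda = [April 1, April 6].
Intermediaries M with M after lambda: beta, delta, epsilon, eta, gamma, kappa, theta.
Via beta — items with X after beta: delta, theta.
Via delta — items with X after delta: none.
Via epsilon — items with X after epsilon: delta, theta.
Via eta — items with X after eta: delta, epsilon, theta.
Via gamma — items with X after gamma: none.
Via kappa — items with X after kappa: delta, epsilon, gamma, theta.
Via theta — items with X after theta: none.
Union: delta, epsilon, gamma, theta.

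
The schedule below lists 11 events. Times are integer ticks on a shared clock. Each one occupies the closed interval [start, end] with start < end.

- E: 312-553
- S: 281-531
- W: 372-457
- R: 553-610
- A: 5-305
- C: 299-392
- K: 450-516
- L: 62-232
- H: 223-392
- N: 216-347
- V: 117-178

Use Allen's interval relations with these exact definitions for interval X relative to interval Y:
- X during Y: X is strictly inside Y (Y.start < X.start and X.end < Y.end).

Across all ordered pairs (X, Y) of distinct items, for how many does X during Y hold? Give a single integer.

8

Checking all 110 ordered pairs for relation 'during'; matching pairs in alphabetical order:
(C, S): C during S ✓
(K, E): K during E ✓
(K, S): K during S ✓
(L, A): L during A ✓
(V, A): V during A ✓
(V, L): V during L ✓
(W, E): W during E ✓
(W, S): W during S ✓
Count: 8.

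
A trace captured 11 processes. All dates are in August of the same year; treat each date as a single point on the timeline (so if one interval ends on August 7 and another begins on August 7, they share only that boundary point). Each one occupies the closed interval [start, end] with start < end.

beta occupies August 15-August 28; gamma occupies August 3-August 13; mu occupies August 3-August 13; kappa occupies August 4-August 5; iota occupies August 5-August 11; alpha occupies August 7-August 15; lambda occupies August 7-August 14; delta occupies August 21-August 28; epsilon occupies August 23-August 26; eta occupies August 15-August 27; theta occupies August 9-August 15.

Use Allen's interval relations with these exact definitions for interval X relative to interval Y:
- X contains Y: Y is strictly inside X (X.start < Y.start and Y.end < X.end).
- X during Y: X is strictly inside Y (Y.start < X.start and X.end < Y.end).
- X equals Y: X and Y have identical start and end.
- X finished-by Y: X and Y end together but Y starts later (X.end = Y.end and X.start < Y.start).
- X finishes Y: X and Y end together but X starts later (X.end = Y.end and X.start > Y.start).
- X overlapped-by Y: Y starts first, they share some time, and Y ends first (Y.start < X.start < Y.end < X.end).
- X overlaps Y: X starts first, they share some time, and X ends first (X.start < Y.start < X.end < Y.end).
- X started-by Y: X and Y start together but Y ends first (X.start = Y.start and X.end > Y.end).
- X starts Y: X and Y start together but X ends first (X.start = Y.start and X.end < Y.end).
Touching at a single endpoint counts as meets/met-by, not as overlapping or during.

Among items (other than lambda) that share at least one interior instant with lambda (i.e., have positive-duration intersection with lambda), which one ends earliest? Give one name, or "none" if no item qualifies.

iota

Target lambda = [August 7, August 14].
alpha [August 7, August 15] → started-by → candidate.
beta [August 15, August 28] → after → excluded.
delta [August 21, August 28] → after → excluded.
epsilon [August 23, August 26] → after → excluded.
eta [August 15, August 27] → after → excluded.
gamma [August 3, August 13] → overlaps → candidate.
iota [August 5, August 11] → overlaps → candidate.
kappa [August 4, August 5] → before → excluded.
mu [August 3, August 13] → overlaps → candidate.
theta [August 9, August 15] → overlapped-by → candidate.
Among candidates, earliest end is August 11 → iota.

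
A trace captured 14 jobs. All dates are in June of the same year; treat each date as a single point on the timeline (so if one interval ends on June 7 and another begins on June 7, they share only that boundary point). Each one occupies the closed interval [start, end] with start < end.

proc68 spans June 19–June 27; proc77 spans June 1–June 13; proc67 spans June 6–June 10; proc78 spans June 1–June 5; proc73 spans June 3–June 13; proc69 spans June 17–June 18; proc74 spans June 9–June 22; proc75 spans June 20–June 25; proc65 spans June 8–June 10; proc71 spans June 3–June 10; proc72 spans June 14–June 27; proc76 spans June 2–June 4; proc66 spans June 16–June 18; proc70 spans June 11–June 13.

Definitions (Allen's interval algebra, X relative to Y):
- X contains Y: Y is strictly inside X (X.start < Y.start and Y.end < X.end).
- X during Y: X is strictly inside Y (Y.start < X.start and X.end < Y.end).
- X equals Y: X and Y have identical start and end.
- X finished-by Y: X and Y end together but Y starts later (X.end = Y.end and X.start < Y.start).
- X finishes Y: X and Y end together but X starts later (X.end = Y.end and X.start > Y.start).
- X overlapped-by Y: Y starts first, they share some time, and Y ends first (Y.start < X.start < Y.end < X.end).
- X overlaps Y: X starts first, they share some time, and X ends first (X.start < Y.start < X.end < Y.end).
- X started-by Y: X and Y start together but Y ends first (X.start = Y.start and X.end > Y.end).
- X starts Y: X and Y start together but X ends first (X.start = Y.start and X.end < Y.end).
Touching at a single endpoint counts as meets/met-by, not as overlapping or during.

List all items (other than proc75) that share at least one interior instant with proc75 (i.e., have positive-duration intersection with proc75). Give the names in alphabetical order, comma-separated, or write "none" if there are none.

proc68, proc72, proc74

Target proc75 = [June 20, June 25].
proc65 [June 8, June 10] → before → no.
proc66 [June 16, June 18] → before → no.
proc67 [June 6, June 10] → before → no.
proc68 [June 19, June 27] → contains → yes.
proc69 [June 17, June 18] → before → no.
proc70 [June 11, June 13] → before → no.
proc71 [June 3, June 10] → before → no.
proc72 [June 14, June 27] → contains → yes.
proc73 [June 3, June 13] → before → no.
proc74 [June 9, June 22] → overlaps → yes.
proc76 [June 2, June 4] → before → no.
proc77 [June 1, June 13] → before → no.
proc78 [June 1, June 5] → before → no.
Result: proc68, proc72, proc74.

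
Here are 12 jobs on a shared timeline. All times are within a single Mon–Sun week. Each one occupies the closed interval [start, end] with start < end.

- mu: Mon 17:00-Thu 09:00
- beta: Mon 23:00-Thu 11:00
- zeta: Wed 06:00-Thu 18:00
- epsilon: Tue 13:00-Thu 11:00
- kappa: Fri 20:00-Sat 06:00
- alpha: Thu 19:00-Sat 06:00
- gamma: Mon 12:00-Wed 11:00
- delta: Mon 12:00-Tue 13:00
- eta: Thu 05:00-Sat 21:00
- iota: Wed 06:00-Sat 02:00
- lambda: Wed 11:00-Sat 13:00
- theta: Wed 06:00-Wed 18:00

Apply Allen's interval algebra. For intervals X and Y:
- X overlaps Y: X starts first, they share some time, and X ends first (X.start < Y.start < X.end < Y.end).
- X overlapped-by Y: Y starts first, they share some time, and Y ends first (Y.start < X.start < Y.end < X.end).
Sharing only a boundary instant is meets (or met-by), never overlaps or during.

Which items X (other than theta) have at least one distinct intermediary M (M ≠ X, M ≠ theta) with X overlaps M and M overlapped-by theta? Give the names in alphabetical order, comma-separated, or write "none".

beta, epsilon, iota, mu, zeta

Target theta = [Wed 06:00, Wed 18:00].
Intermediaries M with M overlapped-by theta: lambda.
Via lambda — items with X overlaps lambda: beta, epsilon, iota, mu, zeta.
Union: beta, epsilon, iota, mu, zeta.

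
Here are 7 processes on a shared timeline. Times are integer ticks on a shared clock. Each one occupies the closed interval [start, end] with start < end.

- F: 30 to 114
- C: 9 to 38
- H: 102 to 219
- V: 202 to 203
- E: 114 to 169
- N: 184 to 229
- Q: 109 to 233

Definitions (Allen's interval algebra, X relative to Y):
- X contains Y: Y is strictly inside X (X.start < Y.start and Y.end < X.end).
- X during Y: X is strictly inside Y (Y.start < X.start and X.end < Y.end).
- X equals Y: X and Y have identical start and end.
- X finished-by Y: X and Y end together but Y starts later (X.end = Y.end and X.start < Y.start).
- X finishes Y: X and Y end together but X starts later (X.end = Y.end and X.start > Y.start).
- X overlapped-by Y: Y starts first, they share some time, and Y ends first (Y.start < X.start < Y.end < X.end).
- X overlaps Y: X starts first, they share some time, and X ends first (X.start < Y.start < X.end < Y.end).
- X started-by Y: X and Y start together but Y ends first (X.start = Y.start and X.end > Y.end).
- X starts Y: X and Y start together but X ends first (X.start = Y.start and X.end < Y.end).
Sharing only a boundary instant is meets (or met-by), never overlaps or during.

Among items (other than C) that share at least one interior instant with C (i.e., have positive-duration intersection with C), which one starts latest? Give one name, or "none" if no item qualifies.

Target C = [9, 38].
E [114, 169] → after → excluded.
F [30, 114] → overlapped-by → candidate.
H [102, 219] → after → excluded.
N [184, 229] → after → excluded.
Q [109, 233] → after → excluded.
V [202, 203] → after → excluded.
Among candidates, latest start is 30 → F.

F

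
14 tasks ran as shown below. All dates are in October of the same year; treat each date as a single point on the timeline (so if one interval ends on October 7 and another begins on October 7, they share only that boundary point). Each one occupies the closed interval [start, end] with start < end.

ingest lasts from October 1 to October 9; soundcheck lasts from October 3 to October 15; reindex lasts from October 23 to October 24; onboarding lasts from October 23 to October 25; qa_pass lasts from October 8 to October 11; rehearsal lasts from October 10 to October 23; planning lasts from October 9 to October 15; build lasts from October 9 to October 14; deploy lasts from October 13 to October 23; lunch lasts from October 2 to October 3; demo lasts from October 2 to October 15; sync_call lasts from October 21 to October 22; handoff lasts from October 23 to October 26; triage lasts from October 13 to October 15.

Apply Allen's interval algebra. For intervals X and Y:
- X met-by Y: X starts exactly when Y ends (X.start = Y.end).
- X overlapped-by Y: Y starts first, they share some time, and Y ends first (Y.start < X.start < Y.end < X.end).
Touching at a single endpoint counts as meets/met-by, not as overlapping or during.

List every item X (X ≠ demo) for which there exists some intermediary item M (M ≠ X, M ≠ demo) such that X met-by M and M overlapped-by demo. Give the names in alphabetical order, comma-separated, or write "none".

Target demo = [October 2, October 15].
Intermediaries M with M overlapped-by demo: deploy, rehearsal.
Via deploy — items with X met-by deploy: handoff, onboarding, reindex.
Via rehearsal — items with X met-by rehearsal: handoff, onboarding, reindex.
Union: handoff, onboarding, reindex.

handoff, onboarding, reindex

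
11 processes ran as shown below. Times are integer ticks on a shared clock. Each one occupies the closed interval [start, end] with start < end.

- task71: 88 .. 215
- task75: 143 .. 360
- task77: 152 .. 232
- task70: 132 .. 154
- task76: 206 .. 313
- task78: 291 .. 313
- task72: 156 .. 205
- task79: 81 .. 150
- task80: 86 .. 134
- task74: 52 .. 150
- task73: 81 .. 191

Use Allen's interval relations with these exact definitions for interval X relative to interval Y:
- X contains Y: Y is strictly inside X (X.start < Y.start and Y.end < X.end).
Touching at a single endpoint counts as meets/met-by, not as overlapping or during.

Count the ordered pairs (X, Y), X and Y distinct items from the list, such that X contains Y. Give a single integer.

11

Checking all 110 ordered pairs for relation 'contains'; matching pairs in alphabetical order:
(task71, task70): task71 contains task70 ✓
(task71, task72): task71 contains task72 ✓
(task73, task70): task73 contains task70 ✓
(task73, task80): task73 contains task80 ✓
(task74, task80): task74 contains task80 ✓
(task75, task72): task75 contains task72 ✓
(task75, task76): task75 contains task76 ✓
(task75, task77): task75 contains task77 ✓
(task75, task78): task75 contains task78 ✓
(task77, task72): task77 contains task72 ✓
(task79, task80): task79 contains task80 ✓
Count: 11.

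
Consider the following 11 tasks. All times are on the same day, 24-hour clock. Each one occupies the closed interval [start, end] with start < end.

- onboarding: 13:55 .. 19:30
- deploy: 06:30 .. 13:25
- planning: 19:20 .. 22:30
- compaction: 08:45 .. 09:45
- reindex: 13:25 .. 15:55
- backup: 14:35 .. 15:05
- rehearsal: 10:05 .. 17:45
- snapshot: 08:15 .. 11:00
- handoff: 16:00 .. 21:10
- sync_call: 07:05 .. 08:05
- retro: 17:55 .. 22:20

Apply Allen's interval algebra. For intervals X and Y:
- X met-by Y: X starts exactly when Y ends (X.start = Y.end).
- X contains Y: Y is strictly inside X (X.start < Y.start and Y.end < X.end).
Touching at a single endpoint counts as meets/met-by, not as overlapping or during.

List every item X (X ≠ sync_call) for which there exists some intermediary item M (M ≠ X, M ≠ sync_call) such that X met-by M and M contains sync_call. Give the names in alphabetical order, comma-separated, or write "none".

Target sync_call = [07:05, 08:05].
Intermediaries M with M contains sync_call: deploy.
Via deploy — items with X met-by deploy: reindex.
Union: reindex.

reindex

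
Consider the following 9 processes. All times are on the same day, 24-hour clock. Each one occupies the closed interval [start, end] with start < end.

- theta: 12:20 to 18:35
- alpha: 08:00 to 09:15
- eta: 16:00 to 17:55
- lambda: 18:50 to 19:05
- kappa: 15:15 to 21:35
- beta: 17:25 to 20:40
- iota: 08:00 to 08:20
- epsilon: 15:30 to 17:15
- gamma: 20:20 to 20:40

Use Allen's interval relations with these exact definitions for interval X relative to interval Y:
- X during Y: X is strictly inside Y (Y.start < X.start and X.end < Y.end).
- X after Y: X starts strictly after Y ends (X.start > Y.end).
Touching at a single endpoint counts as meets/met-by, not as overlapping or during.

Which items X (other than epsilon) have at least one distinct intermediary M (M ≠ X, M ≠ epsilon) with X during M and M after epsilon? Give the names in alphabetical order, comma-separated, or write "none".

Target epsilon = [15:30, 17:15].
Intermediaries M with M after epsilon: beta, gamma, lambda.
Via beta — items with X during beta: lambda.
Via gamma — items with X during gamma: none.
Via lambda — items with X during lambda: none.
Union: lambda.

lambda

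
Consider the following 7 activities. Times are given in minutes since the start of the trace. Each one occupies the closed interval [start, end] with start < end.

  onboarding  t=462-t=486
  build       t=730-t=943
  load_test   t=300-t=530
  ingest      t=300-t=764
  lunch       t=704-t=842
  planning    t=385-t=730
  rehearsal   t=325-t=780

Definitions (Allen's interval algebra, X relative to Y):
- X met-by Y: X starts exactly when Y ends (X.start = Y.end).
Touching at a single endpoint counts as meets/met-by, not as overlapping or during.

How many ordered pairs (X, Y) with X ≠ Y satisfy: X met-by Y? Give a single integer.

Checking all 42 ordered pairs for relation 'met-by'; matching pairs in alphabetical order:
(build, planning): build met-by planning ✓
Count: 1.

1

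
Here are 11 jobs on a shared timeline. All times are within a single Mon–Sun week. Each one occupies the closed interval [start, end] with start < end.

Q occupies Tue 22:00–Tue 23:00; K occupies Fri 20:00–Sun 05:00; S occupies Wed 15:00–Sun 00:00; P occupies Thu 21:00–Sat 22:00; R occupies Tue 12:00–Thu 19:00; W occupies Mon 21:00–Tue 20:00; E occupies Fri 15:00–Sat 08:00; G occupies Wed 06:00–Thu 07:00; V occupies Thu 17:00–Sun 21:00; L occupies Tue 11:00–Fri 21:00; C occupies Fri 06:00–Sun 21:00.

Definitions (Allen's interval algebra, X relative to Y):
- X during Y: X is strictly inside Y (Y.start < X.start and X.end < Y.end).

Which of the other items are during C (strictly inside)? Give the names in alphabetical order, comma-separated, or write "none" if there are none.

Target C = [Fri 06:00, Sun 21:00].
E [Fri 15:00, Sat 08:00] → during → yes.
G [Wed 06:00, Thu 07:00] → before → no.
K [Fri 20:00, Sun 05:00] → during → yes.
L [Tue 11:00, Fri 21:00] → overlaps → no.
P [Thu 21:00, Sat 22:00] → overlaps → no.
Q [Tue 22:00, Tue 23:00] → before → no.
R [Tue 12:00, Thu 19:00] → before → no.
S [Wed 15:00, Sun 00:00] → overlaps → no.
V [Thu 17:00, Sun 21:00] → finished-by → no.
W [Mon 21:00, Tue 20:00] → before → no.
Result: E, K.

E, K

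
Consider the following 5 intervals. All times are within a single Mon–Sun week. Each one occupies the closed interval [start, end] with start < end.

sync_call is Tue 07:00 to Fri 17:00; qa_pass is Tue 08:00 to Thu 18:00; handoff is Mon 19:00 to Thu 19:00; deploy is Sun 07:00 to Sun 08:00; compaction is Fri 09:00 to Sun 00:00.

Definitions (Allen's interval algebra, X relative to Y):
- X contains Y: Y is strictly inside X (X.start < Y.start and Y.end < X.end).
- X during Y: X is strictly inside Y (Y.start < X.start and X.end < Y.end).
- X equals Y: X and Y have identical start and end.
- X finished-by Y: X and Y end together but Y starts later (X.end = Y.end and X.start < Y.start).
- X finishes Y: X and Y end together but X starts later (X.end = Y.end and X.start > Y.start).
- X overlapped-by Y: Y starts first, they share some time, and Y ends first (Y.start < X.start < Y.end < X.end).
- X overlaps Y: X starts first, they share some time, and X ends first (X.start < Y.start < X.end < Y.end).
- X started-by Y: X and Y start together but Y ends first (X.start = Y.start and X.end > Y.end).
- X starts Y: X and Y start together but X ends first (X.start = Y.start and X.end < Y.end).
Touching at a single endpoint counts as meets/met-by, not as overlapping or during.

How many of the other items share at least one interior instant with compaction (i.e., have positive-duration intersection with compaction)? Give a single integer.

Target compaction = [Fri 09:00, Sun 00:00].
deploy [Sun 07:00, Sun 08:00] → after → no.
handoff [Mon 19:00, Thu 19:00] → before → no.
qa_pass [Tue 08:00, Thu 18:00] → before → no.
sync_call [Tue 07:00, Fri 17:00] → overlaps → counts.
Total: 1.

1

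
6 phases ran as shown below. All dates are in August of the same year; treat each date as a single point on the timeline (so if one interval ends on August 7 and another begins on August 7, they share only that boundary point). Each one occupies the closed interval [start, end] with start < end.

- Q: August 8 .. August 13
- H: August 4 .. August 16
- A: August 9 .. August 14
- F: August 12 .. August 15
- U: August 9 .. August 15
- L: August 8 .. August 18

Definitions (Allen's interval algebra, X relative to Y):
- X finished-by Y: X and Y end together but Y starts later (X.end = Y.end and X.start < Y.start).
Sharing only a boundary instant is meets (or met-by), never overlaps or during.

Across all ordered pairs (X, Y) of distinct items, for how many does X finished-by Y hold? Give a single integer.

Checking all 30 ordered pairs for relation 'finished-by'; matching pairs in alphabetical order:
(U, F): U finished-by F ✓
Count: 1.

1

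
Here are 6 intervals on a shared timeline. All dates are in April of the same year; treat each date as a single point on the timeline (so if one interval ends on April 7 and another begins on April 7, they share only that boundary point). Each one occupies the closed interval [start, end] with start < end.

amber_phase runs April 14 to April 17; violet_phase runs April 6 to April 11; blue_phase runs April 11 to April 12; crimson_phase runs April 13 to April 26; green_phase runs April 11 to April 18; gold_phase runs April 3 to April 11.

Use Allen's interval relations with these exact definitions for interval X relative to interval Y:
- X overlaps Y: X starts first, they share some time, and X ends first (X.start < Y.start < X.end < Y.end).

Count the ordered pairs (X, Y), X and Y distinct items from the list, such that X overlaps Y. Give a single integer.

1

Checking all 30 ordered pairs for relation 'overlaps'; matching pairs in alphabetical order:
(green_phase, crimson_phase): green_phase overlaps crimson_phase ✓
Count: 1.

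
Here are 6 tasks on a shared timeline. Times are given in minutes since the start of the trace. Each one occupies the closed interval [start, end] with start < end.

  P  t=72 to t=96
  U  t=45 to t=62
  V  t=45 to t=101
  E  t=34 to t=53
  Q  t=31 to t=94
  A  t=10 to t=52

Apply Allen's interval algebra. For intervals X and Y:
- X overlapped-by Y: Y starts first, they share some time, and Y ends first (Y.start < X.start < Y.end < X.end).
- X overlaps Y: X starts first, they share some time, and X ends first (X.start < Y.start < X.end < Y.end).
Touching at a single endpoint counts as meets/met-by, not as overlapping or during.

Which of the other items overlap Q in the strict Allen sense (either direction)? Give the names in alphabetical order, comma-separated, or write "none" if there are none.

A, P, V

Target Q = [t=31, t=94].
A [t=10, t=52] → overlaps → yes.
E [t=34, t=53] → during → no.
P [t=72, t=96] → overlapped-by → yes.
U [t=45, t=62] → during → no.
V [t=45, t=101] → overlapped-by → yes.
Result: A, P, V.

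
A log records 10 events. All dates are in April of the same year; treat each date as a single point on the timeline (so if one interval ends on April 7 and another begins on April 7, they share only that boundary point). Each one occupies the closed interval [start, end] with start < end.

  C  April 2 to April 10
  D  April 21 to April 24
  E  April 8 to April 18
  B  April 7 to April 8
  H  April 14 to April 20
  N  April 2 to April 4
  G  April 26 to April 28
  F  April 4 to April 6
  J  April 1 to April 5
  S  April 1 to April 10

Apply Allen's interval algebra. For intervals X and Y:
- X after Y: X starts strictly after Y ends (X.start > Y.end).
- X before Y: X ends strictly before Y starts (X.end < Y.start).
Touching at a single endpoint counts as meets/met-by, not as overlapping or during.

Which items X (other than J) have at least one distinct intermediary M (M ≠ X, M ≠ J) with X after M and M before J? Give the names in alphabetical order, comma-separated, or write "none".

Target J = [April 1, April 5].
Intermediaries M with M before J: none.
Union: none.

none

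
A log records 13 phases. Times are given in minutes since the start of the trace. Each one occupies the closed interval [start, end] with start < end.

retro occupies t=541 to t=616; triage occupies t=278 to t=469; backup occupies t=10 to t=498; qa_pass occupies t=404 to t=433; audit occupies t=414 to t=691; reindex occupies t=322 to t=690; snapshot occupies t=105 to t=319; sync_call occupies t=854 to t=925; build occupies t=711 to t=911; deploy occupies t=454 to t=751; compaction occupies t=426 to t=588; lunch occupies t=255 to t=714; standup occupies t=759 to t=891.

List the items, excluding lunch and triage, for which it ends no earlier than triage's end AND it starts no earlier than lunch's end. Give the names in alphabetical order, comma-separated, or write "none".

Conditions: its end is no earlier than triage's end (X.end >= t=469) AND its start is no earlier than lunch's end (X.start >= t=714).
audit: end t=691 >= t=469? ✓; start t=414 >= t=714? ✗ → no.
backup: end t=498 >= t=469? ✓; start t=10 >= t=714? ✗ → no.
build: end t=911 >= t=469? ✓; start t=711 >= t=714? ✗ → no.
compaction: end t=588 >= t=469? ✓; start t=426 >= t=714? ✗ → no.
deploy: end t=751 >= t=469? ✓; start t=454 >= t=714? ✗ → no.
qa_pass: end t=433 >= t=469? ✗; start t=404 >= t=714? ✗ → no.
reindex: end t=690 >= t=469? ✓; start t=322 >= t=714? ✗ → no.
retro: end t=616 >= t=469? ✓; start t=541 >= t=714? ✗ → no.
snapshot: end t=319 >= t=469? ✗; start t=105 >= t=714? ✗ → no.
standup: end t=891 >= t=469? ✓; start t=759 >= t=714? ✓ → yes.
sync_call: end t=925 >= t=469? ✓; start t=854 >= t=714? ✓ → yes.
Result: standup, sync_call.

standup, sync_call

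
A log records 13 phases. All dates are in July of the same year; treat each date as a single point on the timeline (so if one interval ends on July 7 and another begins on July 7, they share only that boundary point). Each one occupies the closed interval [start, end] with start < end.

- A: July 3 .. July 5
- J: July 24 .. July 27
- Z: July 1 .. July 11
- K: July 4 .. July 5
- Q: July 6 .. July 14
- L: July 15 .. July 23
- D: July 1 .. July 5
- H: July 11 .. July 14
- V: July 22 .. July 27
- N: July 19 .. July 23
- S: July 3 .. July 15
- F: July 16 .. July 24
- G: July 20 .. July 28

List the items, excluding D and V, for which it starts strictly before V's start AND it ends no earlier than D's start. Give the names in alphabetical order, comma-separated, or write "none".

Conditions: its start is strictly before V's start (X.start < July 22) AND its end is no earlier than D's start (X.end >= July 1).
A: start July 3 < July 22? ✓; end July 5 >= July 1? ✓ → yes.
F: start July 16 < July 22? ✓; end July 24 >= July 1? ✓ → yes.
G: start July 20 < July 22? ✓; end July 28 >= July 1? ✓ → yes.
H: start July 11 < July 22? ✓; end July 14 >= July 1? ✓ → yes.
J: start July 24 < July 22? ✗; end July 27 >= July 1? ✓ → no.
K: start July 4 < July 22? ✓; end July 5 >= July 1? ✓ → yes.
L: start July 15 < July 22? ✓; end July 23 >= July 1? ✓ → yes.
N: start July 19 < July 22? ✓; end July 23 >= July 1? ✓ → yes.
Q: start July 6 < July 22? ✓; end July 14 >= July 1? ✓ → yes.
S: start July 3 < July 22? ✓; end July 15 >= July 1? ✓ → yes.
Z: start July 1 < July 22? ✓; end July 11 >= July 1? ✓ → yes.
Result: A, F, G, H, K, L, N, Q, S, Z.

A, F, G, H, K, L, N, Q, S, Z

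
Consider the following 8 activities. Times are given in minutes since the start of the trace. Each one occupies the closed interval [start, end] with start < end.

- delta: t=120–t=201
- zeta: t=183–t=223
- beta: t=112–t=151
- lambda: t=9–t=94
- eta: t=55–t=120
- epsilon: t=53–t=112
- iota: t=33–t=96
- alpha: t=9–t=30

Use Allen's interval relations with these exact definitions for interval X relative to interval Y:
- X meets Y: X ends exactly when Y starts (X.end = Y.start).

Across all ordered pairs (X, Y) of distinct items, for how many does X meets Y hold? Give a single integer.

Checking all 56 ordered pairs for relation 'meets'; matching pairs in alphabetical order:
(epsilon, beta): epsilon meets beta ✓
(eta, delta): eta meets delta ✓
Count: 2.

2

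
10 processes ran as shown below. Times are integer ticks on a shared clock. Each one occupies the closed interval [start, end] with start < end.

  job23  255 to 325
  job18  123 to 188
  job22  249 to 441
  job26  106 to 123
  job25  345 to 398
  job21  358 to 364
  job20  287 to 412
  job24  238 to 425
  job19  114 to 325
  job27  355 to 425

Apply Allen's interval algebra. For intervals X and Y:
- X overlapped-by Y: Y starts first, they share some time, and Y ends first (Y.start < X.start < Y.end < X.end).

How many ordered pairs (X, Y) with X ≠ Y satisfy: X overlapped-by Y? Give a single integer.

Checking all 90 ordered pairs for relation 'overlapped-by'; matching pairs in alphabetical order:
(job19, job26): job19 overlapped-by job26 ✓
(job20, job19): job20 overlapped-by job19 ✓
(job20, job23): job20 overlapped-by job23 ✓
(job22, job19): job22 overlapped-by job19 ✓
(job22, job24): job22 overlapped-by job24 ✓
(job24, job19): job24 overlapped-by job19 ✓
(job27, job20): job27 overlapped-by job20 ✓
(job27, job25): job27 overlapped-by job25 ✓
Count: 8.

8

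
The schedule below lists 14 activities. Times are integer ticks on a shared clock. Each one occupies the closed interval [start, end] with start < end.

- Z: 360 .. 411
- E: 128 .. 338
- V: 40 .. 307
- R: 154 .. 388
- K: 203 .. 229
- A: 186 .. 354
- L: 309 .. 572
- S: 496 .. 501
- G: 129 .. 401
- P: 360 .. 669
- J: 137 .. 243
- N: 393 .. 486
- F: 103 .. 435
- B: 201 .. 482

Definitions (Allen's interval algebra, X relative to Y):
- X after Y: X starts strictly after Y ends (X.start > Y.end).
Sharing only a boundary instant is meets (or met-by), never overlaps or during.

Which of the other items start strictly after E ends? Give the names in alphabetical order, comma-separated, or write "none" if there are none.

N, P, S, Z

Target E = [128, 338].
A [186, 354] → overlapped-by → no.
B [201, 482] → overlapped-by → no.
F [103, 435] → contains → no.
G [129, 401] → overlapped-by → no.
J [137, 243] → during → no.
K [203, 229] → during → no.
L [309, 572] → overlapped-by → no.
N [393, 486] → after → yes.
P [360, 669] → after → yes.
R [154, 388] → overlapped-by → no.
S [496, 501] → after → yes.
V [40, 307] → overlaps → no.
Z [360, 411] → after → yes.
Result: N, P, S, Z.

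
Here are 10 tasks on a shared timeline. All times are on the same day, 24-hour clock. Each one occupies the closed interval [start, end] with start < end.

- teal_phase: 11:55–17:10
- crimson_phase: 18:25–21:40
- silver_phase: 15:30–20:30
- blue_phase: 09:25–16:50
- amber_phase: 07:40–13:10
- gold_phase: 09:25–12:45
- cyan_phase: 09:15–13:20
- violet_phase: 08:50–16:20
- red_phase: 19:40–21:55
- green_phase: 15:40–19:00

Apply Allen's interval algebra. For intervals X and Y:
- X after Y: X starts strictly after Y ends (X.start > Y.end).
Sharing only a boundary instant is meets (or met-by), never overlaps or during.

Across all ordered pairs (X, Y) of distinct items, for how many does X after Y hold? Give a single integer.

Checking all 90 ordered pairs for relation 'after'; matching pairs in alphabetical order:
(crimson_phase, amber_phase): crimson_phase after amber_phase ✓
(crimson_phase, blue_phase): crimson_phase after blue_phase ✓
(crimson_phase, cyan_phase): crimson_phase after cyan_phase ✓
(crimson_phase, gold_phase): crimson_phase after gold_phase ✓
(crimson_phase, teal_phase): crimson_phase after teal_phase ✓
(crimson_phase, violet_phase): crimson_phase after violet_phase ✓
(green_phase, amber_phase): green_phase after amber_phase ✓
(green_phase, cyan_phase): green_phase after cyan_phase ✓
(green_phase, gold_phase): green_phase after gold_phase ✓
(red_phase, amber_phase): red_phase after amber_phase ✓
(red_phase, blue_phase): red_phase after blue_phase ✓
(red_phase, cyan_phase): red_phase after cyan_phase ✓
(red_phase, gold_phase): red_phase after gold_phase ✓
(red_phase, green_phase): red_phase after green_phase ✓
(red_phase, teal_phase): red_phase after teal_phase ✓
(red_phase, violet_phase): red_phase after violet_phase ✓
(silver_phase, amber_phase): silver_phase after amber_phase ✓
(silver_phase, cyan_phase): silver_phase after cyan_phase ✓
(silver_phase, gold_phase): silver_phase after gold_phase ✓
Count: 19.

19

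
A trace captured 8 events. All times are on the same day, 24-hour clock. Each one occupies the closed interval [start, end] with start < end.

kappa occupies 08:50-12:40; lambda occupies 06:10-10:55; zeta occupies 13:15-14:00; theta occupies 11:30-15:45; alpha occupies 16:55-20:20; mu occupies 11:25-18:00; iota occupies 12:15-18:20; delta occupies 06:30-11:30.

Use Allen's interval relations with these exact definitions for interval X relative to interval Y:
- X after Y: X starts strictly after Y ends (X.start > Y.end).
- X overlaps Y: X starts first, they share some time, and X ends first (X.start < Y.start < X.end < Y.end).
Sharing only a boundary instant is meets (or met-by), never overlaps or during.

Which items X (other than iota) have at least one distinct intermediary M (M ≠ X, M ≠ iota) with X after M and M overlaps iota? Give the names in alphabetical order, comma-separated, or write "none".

Target iota = [12:15, 18:20].
Intermediaries M with M overlaps iota: kappa, mu, theta.
Via kappa — items with X after kappa: alpha, zeta.
Via mu — items with X after mu: none.
Via theta — items with X after theta: alpha.
Union: alpha, zeta.

alpha, zeta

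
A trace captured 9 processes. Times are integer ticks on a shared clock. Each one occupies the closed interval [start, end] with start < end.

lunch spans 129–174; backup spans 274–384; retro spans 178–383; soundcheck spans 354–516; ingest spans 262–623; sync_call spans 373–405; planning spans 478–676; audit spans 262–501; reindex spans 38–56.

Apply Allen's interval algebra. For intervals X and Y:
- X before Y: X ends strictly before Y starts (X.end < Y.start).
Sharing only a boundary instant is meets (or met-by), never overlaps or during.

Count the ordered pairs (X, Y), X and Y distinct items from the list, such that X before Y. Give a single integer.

Checking all 72 ordered pairs for relation 'before'; matching pairs in alphabetical order:
(backup, planning): backup before planning ✓
(lunch, audit): lunch before audit ✓
(lunch, backup): lunch before backup ✓
(lunch, ingest): lunch before ingest ✓
(lunch, planning): lunch before planning ✓
(lunch, retro): lunch before retro ✓
(lunch, soundcheck): lunch before soundcheck ✓
(lunch, sync_call): lunch before sync_call ✓
(reindex, audit): reindex before audit ✓
(reindex, backup): reindex before backup ✓
(reindex, ingest): reindex before ingest ✓
(reindex, lunch): reindex before lunch ✓
(reindex, planning): reindex before planning ✓
(reindex, retro): reindex before retro ✓
(reindex, soundcheck): reindex before soundcheck ✓
(reindex, sync_call): reindex before sync_call ✓
(retro, planning): retro before planning ✓
(sync_call, planning): sync_call before planning ✓
Count: 18.

18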